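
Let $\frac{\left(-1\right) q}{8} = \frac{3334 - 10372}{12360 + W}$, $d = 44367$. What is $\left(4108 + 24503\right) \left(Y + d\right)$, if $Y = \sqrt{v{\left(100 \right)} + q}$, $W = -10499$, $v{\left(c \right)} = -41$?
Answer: $1269384237 + \frac{28611 i \sqrt{37214417}}{1861} \approx 1.2694 \cdot 10^{9} + 93787.0 i$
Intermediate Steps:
$q = \frac{56304}{1861}$ ($q = - 8 \frac{3334 - 10372}{12360 - 10499} = - 8 \left(- \frac{7038}{1861}\right) = - 8 \left(\left(-7038\right) \frac{1}{1861}\right) = \left(-8\right) \left(- \frac{7038}{1861}\right) = \frac{56304}{1861} \approx 30.255$)
$Y = \frac{i \sqrt{37214417}}{1861}$ ($Y = \sqrt{-41 + \frac{56304}{1861}} = \sqrt{- \frac{19997}{1861}} = \frac{i \sqrt{37214417}}{1861} \approx 3.278 i$)
$\left(4108 + 24503\right) \left(Y + d\right) = \left(4108 + 24503\right) \left(\frac{i \sqrt{37214417}}{1861} + 44367\right) = 28611 \left(44367 + \frac{i \sqrt{37214417}}{1861}\right) = 1269384237 + \frac{28611 i \sqrt{37214417}}{1861}$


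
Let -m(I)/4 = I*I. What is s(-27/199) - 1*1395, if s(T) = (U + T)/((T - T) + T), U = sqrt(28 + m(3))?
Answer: -1394 - 398*I*sqrt(2)/27 ≈ -1394.0 - 20.847*I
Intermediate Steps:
m(I) = -4*I**2 (m(I) = -4*I*I = -4*I**2)
U = 2*I*sqrt(2) (U = sqrt(28 - 4*3**2) = sqrt(28 - 4*9) = sqrt(28 - 36) = sqrt(-8) = 2*I*sqrt(2) ≈ 2.8284*I)
s(T) = (T + 2*I*sqrt(2))/T (s(T) = (2*I*sqrt(2) + T)/((T - T) + T) = (T + 2*I*sqrt(2))/(0 + T) = (T + 2*I*sqrt(2))/T)
s(-27/199) - 1*1395 = (-27/199 + 2*I*sqrt(2))/((-27/199)) - 1*1395 = (-27*1/199 + 2*I*sqrt(2))/((-27*1/199)) - 1395 = (-27/199 + 2*I*sqrt(2))/(-27/199) - 1395 = -199*(-27/199 + 2*I*sqrt(2))/27 - 1395 = (1 - 398*I*sqrt(2)/27) - 1395 = -1394 - 398*I*sqrt(2)/27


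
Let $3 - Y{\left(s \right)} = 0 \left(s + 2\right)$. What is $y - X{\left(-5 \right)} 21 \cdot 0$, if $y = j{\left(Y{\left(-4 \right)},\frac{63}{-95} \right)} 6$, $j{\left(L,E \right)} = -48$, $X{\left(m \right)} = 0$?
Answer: $-288$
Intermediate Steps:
$Y{\left(s \right)} = 3$ ($Y{\left(s \right)} = 3 - 0 \left(s + 2\right) = 3 - 0 \left(2 + s\right) = 3 - 0 = 3 + 0 = 3$)
$y = -288$ ($y = \left(-48\right) 6 = -288$)
$y - X{\left(-5 \right)} 21 \cdot 0 = -288 - 0 \cdot 21 \cdot 0 = -288 - 0 \cdot 0 = -288 - 0 = -288 + 0 = -288$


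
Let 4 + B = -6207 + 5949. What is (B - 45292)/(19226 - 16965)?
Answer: -45554/2261 ≈ -20.148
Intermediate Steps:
B = -262 (B = -4 + (-6207 + 5949) = -4 - 258 = -262)
(B - 45292)/(19226 - 16965) = (-262 - 45292)/(19226 - 16965) = -45554/2261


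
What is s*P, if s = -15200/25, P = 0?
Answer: 0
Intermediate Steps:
s = -608 (s = -15200/25 = -100*152/25 = -608)
s*P = -608*0 = 0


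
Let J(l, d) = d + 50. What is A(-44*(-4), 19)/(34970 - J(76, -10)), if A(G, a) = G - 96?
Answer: 8/3493 ≈ 0.0022903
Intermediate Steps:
J(l, d) = 50 + d
A(G, a) = -96 + G
A(-44*(-4), 19)/(34970 - J(76, -10)) = (-96 - 44*(-4))/(34970 - (50 - 10)) = (-96 + 176)/(34970 - 1*40) = 80/(34970 - 40) = 80/34930 = 80*(1/34930) = 8/3493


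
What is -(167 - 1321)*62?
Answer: 71548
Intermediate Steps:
-(167 - 1321)*62 = -(-1154)*62 = -1*(-71548) = 71548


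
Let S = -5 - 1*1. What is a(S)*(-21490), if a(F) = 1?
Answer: -21490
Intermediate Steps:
S = -6 (S = -5 - 1 = -6)
a(S)*(-21490) = 1*(-21490) = -21490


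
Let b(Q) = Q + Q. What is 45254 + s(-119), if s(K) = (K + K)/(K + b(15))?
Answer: 4027844/89 ≈ 45257.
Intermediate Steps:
b(Q) = 2*Q
s(K) = 2*K/(30 + K) (s(K) = (K + K)/(K + 2*15) = (2*K)/(K + 30) = (2*K)/(30 + K) = 2*K/(30 + K))
45254 + s(-119) = 45254 + 2*(-119)/(30 - 119) = 45254 + 2*(-119)/(-89) = 45254 + 2*(-119)*(-1/89) = 45254 + 238/89 = 4027844/89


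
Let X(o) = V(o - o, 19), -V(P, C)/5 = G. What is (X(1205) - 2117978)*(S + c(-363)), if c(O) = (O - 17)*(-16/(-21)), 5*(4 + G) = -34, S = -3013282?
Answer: 134032824575848/21 ≈ 6.3825e+12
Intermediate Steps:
G = -54/5 (G = -4 + (⅕)*(-34) = -4 - 34/5 = -54/5 ≈ -10.800)
V(P, C) = 54 (V(P, C) = -5*(-54/5) = 54)
X(o) = 54
c(O) = -272/21 + 16*O/21 (c(O) = (-17 + O)*(-16*(-1/21)) = (-17 + O)*(16/21) = -272/21 + 16*O/21)
(X(1205) - 2117978)*(S + c(-363)) = (54 - 2117978)*(-3013282 + (-272/21 + (16/21)*(-363))) = -2117924*(-3013282 + (-272/21 - 1936/7)) = -2117924*(-3013282 - 6080/21) = -2117924*(-63285002/21) = 134032824575848/21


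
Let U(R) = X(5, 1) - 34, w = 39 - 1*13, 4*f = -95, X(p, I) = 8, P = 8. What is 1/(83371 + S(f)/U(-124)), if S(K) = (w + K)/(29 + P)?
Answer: 3848/320811599 ≈ 1.1995e-5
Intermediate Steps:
f = -95/4 (f = (¼)*(-95) = -95/4 ≈ -23.750)
w = 26 (w = 39 - 13 = 26)
U(R) = -26 (U(R) = 8 - 34 = -26)
S(K) = 26/37 + K/37 (S(K) = (26 + K)/(29 + 8) = (26 + K)/37 = (26 + K)*(1/37) = 26/37 + K/37)
1/(83371 + S(f)/U(-124)) = 1/(83371 + (26/37 + (1/37)*(-95/4))/(-26)) = 1/(83371 + (26/37 - 95/148)*(-1/26)) = 1/(83371 + (9/148)*(-1/26)) = 1/(83371 - 9/3848) = 1/(320811599/3848) = 3848/320811599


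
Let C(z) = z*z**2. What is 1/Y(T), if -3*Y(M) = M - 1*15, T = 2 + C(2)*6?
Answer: -3/35 ≈ -0.085714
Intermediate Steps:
C(z) = z**3
T = 50 (T = 2 + 2**3*6 = 2 + 8*6 = 2 + 48 = 50)
Y(M) = 5 - M/3 (Y(M) = -(M - 1*15)/3 = -(M - 15)/3 = -(-15 + M)/3 = 5 - M/3)
1/Y(T) = 1/(5 - 1/3*50) = 1/(5 - 50/3) = 1/(-35/3) = -3/35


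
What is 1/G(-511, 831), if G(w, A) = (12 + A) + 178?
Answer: 1/1021 ≈ 0.00097943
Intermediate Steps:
G(w, A) = 190 + A
1/G(-511, 831) = 1/(190 + 831) = 1/1021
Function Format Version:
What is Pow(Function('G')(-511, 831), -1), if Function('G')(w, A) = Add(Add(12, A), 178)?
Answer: Rational(1, 1021) ≈ 0.00097943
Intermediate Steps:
Function('G')(w, A) = Add(190, A)
Pow(Function('G')(-511, 831), -1) = Pow(Add(190, 831), -1) = Pow(1021, -1) = Rational(1, 1021)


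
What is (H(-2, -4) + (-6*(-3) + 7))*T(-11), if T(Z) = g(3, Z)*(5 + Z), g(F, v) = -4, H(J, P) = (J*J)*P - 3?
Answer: 144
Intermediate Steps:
H(J, P) = -3 + P*J**2 (H(J, P) = J**2*P - 3 = P*J**2 - 3 = -3 + P*J**2)
T(Z) = -20 - 4*Z (T(Z) = -4*(5 + Z) = -20 - 4*Z)
(H(-2, -4) + (-6*(-3) + 7))*T(-11) = ((-3 - 4*(-2)**2) + (-6*(-3) + 7))*(-20 - 4*(-11)) = ((-3 - 4*4) + (18 + 7))*(-20 + 44) = ((-3 - 16) + 25)*24 = (-19 + 25)*24 = 6*24 = 144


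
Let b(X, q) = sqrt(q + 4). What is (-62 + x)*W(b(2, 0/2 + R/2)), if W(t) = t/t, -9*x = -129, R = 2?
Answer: -143/3 ≈ -47.667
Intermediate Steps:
x = 43/3 (x = -1/9*(-129) = 43/3 ≈ 14.333)
b(X, q) = sqrt(4 + q)
W(t) = 1
(-62 + x)*W(b(2, 0/2 + R/2)) = (-62 + 43/3)*1 = -143/3*1 = -143/3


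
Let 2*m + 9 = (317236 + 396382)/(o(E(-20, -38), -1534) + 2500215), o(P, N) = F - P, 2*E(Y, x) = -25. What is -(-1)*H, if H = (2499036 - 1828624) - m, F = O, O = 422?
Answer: 6705905314831/10002598 ≈ 6.7042e+5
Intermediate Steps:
E(Y, x) = -25/2 (E(Y, x) = (1/2)*(-25) = -25/2)
F = 422
o(P, N) = 422 - P
m = -43584455/10002598 (m = -9/2 + ((317236 + 396382)/((422 - 1*(-25/2)) + 2500215))/2 = -9/2 + (713618/((422 + 25/2) + 2500215))/2 = -9/2 + (713618/(869/2 + 2500215))/2 = -9/2 + (713618/(5001299/2))/2 = -9/2 + (713618*(2/5001299))/2 = -9/2 + (1/2)*(1427236/5001299) = -9/2 + 713618/5001299 = -43584455/10002598 ≈ -4.3573)
H = 6705905314831/10002598 (H = (2499036 - 1828624) - 1*(-43584455/10002598) = 670412 + 43584455/10002598 = 6705905314831/10002598 ≈ 6.7042e+5)
-(-1)*H = -(-1)*6705905314831/10002598 = -1*(-6705905314831/10002598) = 6705905314831/10002598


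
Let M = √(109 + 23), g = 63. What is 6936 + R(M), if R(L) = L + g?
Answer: 6999 + 2*√33 ≈ 7010.5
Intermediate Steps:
M = 2*√33 (M = √132 = 2*√33 ≈ 11.489)
R(L) = 63 + L (R(L) = L + 63 = 63 + L)
6936 + R(M) = 6936 + (63 + 2*√33) = 6999 + 2*√33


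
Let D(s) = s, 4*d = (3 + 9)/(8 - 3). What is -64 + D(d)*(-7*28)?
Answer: -908/5 ≈ -181.60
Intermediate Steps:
d = ⅗ (d = ((3 + 9)/(8 - 3))/4 = (12/5)/4 = (12*(⅕))/4 = (¼)*(12/5) = ⅗ ≈ 0.60000)
-64 + D(d)*(-7*28) = -64 + 3*(-7*28)/5 = -64 + (⅗)*(-196) = -64 - 588/5 = -908/5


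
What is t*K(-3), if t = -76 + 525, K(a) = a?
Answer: -1347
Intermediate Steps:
t = 449
t*K(-3) = 449*(-3) = -1347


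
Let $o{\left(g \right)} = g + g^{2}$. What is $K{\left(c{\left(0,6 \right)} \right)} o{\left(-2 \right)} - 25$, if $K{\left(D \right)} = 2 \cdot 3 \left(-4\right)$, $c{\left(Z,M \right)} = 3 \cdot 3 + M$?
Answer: $-73$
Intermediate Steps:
$c{\left(Z,M \right)} = 9 + M$
$K{\left(D \right)} = -24$ ($K{\left(D \right)} = 6 \left(-4\right) = -24$)
$K{\left(c{\left(0,6 \right)} \right)} o{\left(-2 \right)} - 25 = - 24 \left(- 2 \left(1 - 2\right)\right) - 25 = - 24 \left(\left(-2\right) \left(-1\right)\right) - 25 = \left(-24\right) 2 - 25 = -48 - 25 = -73$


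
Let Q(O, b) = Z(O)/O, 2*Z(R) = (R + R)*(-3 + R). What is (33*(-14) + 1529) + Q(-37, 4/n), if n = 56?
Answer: 1027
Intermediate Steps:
Z(R) = R*(-3 + R) (Z(R) = ((R + R)*(-3 + R))/2 = ((2*R)*(-3 + R))/2 = (2*R*(-3 + R))/2 = R*(-3 + R))
Q(O, b) = -3 + O (Q(O, b) = (O*(-3 + O))/O = -3 + O)
(33*(-14) + 1529) + Q(-37, 4/n) = (33*(-14) + 1529) + (-3 - 37) = (-462 + 1529) - 40 = 1067 - 40 = 1027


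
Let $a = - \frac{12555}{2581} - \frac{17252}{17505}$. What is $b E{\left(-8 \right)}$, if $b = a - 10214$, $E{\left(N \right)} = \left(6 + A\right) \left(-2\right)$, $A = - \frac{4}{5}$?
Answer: $\frac{24010321886564}{225902025} \approx 1.0629 \cdot 10^{5}$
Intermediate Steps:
$A = - \frac{4}{5}$ ($A = \left(-4\right) \frac{1}{5} = - \frac{4}{5} \approx -0.8$)
$a = - \frac{264302687}{45180405}$ ($a = \left(-12555\right) \frac{1}{2581} - \frac{17252}{17505} = - \frac{12555}{2581} - \frac{17252}{17505} = - \frac{264302687}{45180405} \approx -5.8499$)
$E{\left(N \right)} = - \frac{52}{5}$ ($E{\left(N \right)} = \left(6 - \frac{4}{5}\right) \left(-2\right) = \frac{26}{5} \left(-2\right) = - \frac{52}{5}$)
$b = - \frac{461736959357}{45180405}$ ($b = - \frac{264302687}{45180405} - 10214 = - \frac{461736959357}{45180405} \approx -10220.0$)
$b E{\left(-8 \right)} = \left(- \frac{461736959357}{45180405}\right) \left(- \frac{52}{5}\right) = \frac{24010321886564}{225902025}$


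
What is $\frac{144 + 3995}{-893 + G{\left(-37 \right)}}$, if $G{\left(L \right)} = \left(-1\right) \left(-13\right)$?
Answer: $- \frac{4139}{880} \approx -4.7034$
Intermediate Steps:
$G{\left(L \right)} = 13$
$\frac{144 + 3995}{-893 + G{\left(-37 \right)}} = \frac{144 + 3995}{-893 + 13} = \frac{4139}{-880} = 4139 \left(- \frac{1}{880}\right) = - \frac{4139}{880}$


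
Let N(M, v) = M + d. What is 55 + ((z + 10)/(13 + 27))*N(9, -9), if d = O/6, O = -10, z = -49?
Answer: 957/20 ≈ 47.850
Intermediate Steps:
d = -5/3 (d = -10/6 = -10*⅙ = -5/3 ≈ -1.6667)
N(M, v) = -5/3 + M (N(M, v) = M - 5/3 = -5/3 + M)
55 + ((z + 10)/(13 + 27))*N(9, -9) = 55 + ((-49 + 10)/(13 + 27))*(-5/3 + 9) = 55 - 39/40*(22/3) = 55 - 39*1/40*(22/3) = 55 - 39/40*22/3 = 55 - 143/20 = 957/20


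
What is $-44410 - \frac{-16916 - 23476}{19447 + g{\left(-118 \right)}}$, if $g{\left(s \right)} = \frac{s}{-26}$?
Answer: $- \frac{1871571934}{42145} \approx -44408.0$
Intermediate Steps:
$g{\left(s \right)} = - \frac{s}{26}$ ($g{\left(s \right)} = s \left(- \frac{1}{26}\right) = - \frac{s}{26}$)
$-44410 - \frac{-16916 - 23476}{19447 + g{\left(-118 \right)}} = -44410 - \frac{-16916 - 23476}{19447 - - \frac{59}{13}} = -44410 - - \frac{40392}{19447 + \frac{59}{13}} = -44410 - - \frac{40392}{\frac{252870}{13}} = -44410 - \left(-40392\right) \frac{13}{252870} = -44410 - - \frac{87516}{42145} = -44410 + \frac{87516}{42145} = - \frac{1871571934}{42145}$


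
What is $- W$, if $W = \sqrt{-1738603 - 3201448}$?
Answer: $- i \sqrt{4940051} \approx - 2222.6 i$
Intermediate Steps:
$W = i \sqrt{4940051}$ ($W = \sqrt{-4940051} = i \sqrt{4940051} \approx 2222.6 i$)
$- W = - i \sqrt{4940051}$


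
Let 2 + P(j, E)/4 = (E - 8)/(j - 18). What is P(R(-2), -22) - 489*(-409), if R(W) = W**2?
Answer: 1400011/7 ≈ 2.0000e+5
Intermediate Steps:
P(j, E) = -8 + 4*(-8 + E)/(-18 + j) (P(j, E) = -8 + 4*((E - 8)/(j - 18)) = -8 + 4*((-8 + E)/(-18 + j)) = -8 + 4*(-8 + E)/(-18 + j))
P(R(-2), -22) - 489*(-409) = 4*(28 - 22 - 2*(-2)**2)/(-18 + (-2)**2) - 489*(-409) = 4*(28 - 22 - 2*4)/(-18 + 4) + 200001 = 4*(28 - 22 - 8)/(-14) + 200001 = 4*(-1/14)*(-2) + 200001 = 4/7 + 200001 = 1400011/7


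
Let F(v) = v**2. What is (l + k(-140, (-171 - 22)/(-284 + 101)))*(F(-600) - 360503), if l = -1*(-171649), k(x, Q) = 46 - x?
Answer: -86433005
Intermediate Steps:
l = 171649
(l + k(-140, (-171 - 22)/(-284 + 101)))*(F(-600) - 360503) = (171649 + (46 - 1*(-140)))*((-600)**2 - 360503) = (171649 + (46 + 140))*(360000 - 360503) = (171649 + 186)*(-503) = 171835*(-503) = -86433005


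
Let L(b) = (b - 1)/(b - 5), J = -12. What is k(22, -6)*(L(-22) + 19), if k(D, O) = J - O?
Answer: -1072/9 ≈ -119.11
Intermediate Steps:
L(b) = (-1 + b)/(-5 + b)
k(D, O) = -12 - O
k(22, -6)*(L(-22) + 19) = (-12 - 1*(-6))*((-1 - 22)/(-5 - 22) + 19) = (-12 + 6)*(-23/(-27) + 19) = -6*(-1/27*(-23) + 19) = -6*(23/27 + 19) = -6*536/27 = -1072/9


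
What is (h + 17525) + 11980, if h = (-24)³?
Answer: 15681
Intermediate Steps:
h = -13824
(h + 17525) + 11980 = (-13824 + 17525) + 11980 = 3701 + 11980 = 15681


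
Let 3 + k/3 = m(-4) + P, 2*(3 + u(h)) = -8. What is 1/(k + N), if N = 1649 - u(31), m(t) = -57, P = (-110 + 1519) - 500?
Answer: 1/4203 ≈ 0.00023793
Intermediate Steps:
P = 909 (P = 1409 - 500 = 909)
u(h) = -7 (u(h) = -3 + (1/2)*(-8) = -3 - 4 = -7)
k = 2547 (k = -9 + 3*(-57 + 909) = -9 + 3*852 = -9 + 2556 = 2547)
N = 1656 (N = 1649 - 1*(-7) = 1649 + 7 = 1656)
1/(k + N) = 1/(2547 + 1656) = 1/4203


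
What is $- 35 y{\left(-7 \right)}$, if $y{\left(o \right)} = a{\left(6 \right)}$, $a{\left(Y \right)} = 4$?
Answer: $-140$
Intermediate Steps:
$y{\left(o \right)} = 4$
$- 35 y{\left(-7 \right)} = \left(-35\right) 4 = -140$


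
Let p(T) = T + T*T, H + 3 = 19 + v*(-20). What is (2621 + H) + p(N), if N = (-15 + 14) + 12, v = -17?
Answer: 3109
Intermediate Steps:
H = 356 (H = -3 + (19 - 17*(-20)) = -3 + (19 + 340) = -3 + 359 = 356)
N = 11 (N = -1 + 12 = 11)
p(T) = T + T²
(2621 + H) + p(N) = (2621 + 356) + 11*(1 + 11) = 2977 + 11*12 = 2977 + 132 = 3109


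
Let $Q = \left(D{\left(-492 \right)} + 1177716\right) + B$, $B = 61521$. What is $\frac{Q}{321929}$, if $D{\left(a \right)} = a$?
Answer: $\frac{1238745}{321929} \approx 3.8479$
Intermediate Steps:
$Q = 1238745$ ($Q = \left(-492 + 1177716\right) + 61521 = 1177224 + 61521 = 1238745$)
$\frac{Q}{321929} = \frac{1238745}{321929}$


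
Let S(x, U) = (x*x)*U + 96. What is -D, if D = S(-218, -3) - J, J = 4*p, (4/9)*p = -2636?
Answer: 118752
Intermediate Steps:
p = -5931 (p = (9/4)*(-2636) = -5931)
S(x, U) = 96 + U*x**2 (S(x, U) = x**2*U + 96 = U*x**2 + 96 = 96 + U*x**2)
J = -23724 (J = 4*(-5931) = -23724)
D = -118752 (D = (96 - 3*(-218)**2) - 1*(-23724) = (96 - 3*47524) + 23724 = (96 - 142572) + 23724 = -142476 + 23724 = -118752)
-D = -1*(-118752) = 118752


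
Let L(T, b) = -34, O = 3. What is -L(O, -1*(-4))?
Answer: 34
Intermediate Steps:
-L(O, -1*(-4)) = -1*(-34) = 34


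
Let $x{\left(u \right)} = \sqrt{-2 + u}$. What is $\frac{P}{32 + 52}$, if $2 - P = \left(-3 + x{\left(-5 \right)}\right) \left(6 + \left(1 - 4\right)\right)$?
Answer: $\frac{11}{84} - \frac{i \sqrt{7}}{28} \approx 0.13095 - 0.094491 i$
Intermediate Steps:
$P = 11 - 3 i \sqrt{7}$ ($P = 2 - \left(-3 + \sqrt{-2 - 5}\right) \left(6 + \left(1 - 4\right)\right) = 2 - \left(-3 + \sqrt{-7}\right) \left(6 + \left(1 - 4\right)\right) = 2 - \left(-3 + i \sqrt{7}\right) \left(6 - 3\right) = 2 - \left(-3 + i \sqrt{7}\right) 3 = 2 - \left(-9 + 3 i \sqrt{7}\right) = 2 + \left(9 - 3 i \sqrt{7}\right) = 11 - 3 i \sqrt{7} \approx 11.0 - 7.9373 i$)
$\frac{P}{32 + 52} = \frac{11 - 3 i \sqrt{7}}{32 + 52} = \frac{11 - 3 i \sqrt{7}}{84} = \left(11 - 3 i \sqrt{7}\right) \frac{1}{84} = \frac{11}{84} - \frac{i \sqrt{7}}{28}$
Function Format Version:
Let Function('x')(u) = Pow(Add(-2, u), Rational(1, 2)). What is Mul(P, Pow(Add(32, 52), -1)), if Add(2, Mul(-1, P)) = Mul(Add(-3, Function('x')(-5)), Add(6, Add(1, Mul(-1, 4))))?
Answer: Add(Rational(11, 84), Mul(Rational(-1, 28), I, Pow(7, Rational(1, 2)))) ≈ Add(0.13095, Mul(-0.094491, I))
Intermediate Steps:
P = Add(11, Mul(-3, I, Pow(7, Rational(1, 2)))) (P = Add(2, Mul(-1, Mul(Add(-3, Pow(Add(-2, -5), Rational(1, 2))), Add(6, Add(1, Mul(-1, 4)))))) = Add(2, Mul(-1, Mul(Add(-3, Pow(-7, Rational(1, 2))), Add(6, Add(1, -4))))) = Add(2, Mul(-1, Mul(Add(-3, Mul(I, Pow(7, Rational(1, 2)))), Add(6, -3)))) = Add(2, Mul(-1, Mul(Add(-3, Mul(I, Pow(7, Rational(1, 2)))), 3))) = Add(2, Mul(-1, Add(-9, Mul(3, I, Pow(7, Rational(1, 2)))))) = Add(2, Add(9, Mul(-3, I, Pow(7, Rational(1, 2))))) = Add(11, Mul(-3, I, Pow(7, Rational(1, 2)))) ≈ Add(11.000, Mul(-7.9373, I)))
Mul(P, Pow(Add(32, 52), -1)) = Mul(Add(11, Mul(-3, I, Pow(7, Rational(1, 2)))), Pow(Add(32, 52), -1)) = Mul(Add(11, Mul(-3, I, Pow(7, Rational(1, 2)))), Pow(84, -1)) = Mul(Add(11, Mul(-3, I, Pow(7, Rational(1, 2)))), Rational(1, 84)) = Add(Rational(11, 84), Mul(Rational(-1, 28), I, Pow(7, Rational(1, 2))))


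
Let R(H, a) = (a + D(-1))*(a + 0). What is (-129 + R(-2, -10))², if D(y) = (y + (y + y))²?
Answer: 14161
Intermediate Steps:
D(y) = 9*y² (D(y) = (y + 2*y)² = (3*y)² = 9*y²)
R(H, a) = a*(9 + a) (R(H, a) = (a + 9*(-1)²)*(a + 0) = (a + 9*1)*a = (a + 9)*a = (9 + a)*a = a*(9 + a))
(-129 + R(-2, -10))² = (-129 - 10*(9 - 10))² = (-129 - 10*(-1))² = (-129 + 10)² = (-119)² = 14161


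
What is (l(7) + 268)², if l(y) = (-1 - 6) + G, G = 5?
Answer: 70756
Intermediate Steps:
l(y) = -2 (l(y) = (-1 - 6) + 5 = -7 + 5 = -2)
(l(7) + 268)² = (-2 + 268)² = 266² = 70756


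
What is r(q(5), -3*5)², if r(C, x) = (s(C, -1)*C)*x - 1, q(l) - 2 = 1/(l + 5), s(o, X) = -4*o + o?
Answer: 15594601/400 ≈ 38987.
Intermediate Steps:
s(o, X) = -3*o
q(l) = 2 + 1/(5 + l) (q(l) = 2 + 1/(l + 5) = 2 + 1/(5 + l))
r(C, x) = -1 - 3*x*C² (r(C, x) = ((-3*C)*C)*x - 1 = (-3*C²)*x - 1 = -3*x*C² - 1 = -1 - 3*x*C²)
r(q(5), -3*5)² = (-1 - 3*(-3*5)*((11 + 2*5)/(5 + 5))²)² = (-1 - 3*(-15)*((11 + 10)/10)²)² = (-1 - 3*(-15)*((⅒)*21)²)² = (-1 - 3*(-15)*(21/10)²)² = (-1 - 3*(-15)*441/100)² = (-1 + 3969/20)² = (3949/20)² = 15594601/400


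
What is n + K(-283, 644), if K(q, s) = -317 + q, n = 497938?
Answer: 497338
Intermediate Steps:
n + K(-283, 644) = 497938 + (-317 - 283) = 497938 - 600 = 497338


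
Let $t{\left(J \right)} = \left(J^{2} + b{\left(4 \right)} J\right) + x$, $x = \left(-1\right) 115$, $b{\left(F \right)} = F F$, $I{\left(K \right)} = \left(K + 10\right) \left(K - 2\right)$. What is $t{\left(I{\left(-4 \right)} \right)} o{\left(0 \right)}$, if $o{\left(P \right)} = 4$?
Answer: $2420$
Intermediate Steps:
$I{\left(K \right)} = \left(-2 + K\right) \left(10 + K\right)$ ($I{\left(K \right)} = \left(10 + K\right) \left(-2 + K\right) = \left(-2 + K\right) \left(10 + K\right)$)
$b{\left(F \right)} = F^{2}$
$x = -115$
$t{\left(J \right)} = -115 + J^{2} + 16 J$ ($t{\left(J \right)} = \left(J^{2} + 4^{2} J\right) - 115 = \left(J^{2} + 16 J\right) - 115 = -115 + J^{2} + 16 J$)
$t{\left(I{\left(-4 \right)} \right)} o{\left(0 \right)} = \left(-115 + \left(-20 + \left(-4\right)^{2} + 8 \left(-4\right)\right)^{2} + 16 \left(-20 + \left(-4\right)^{2} + 8 \left(-4\right)\right)\right) 4 = \left(-115 + \left(-20 + 16 - 32\right)^{2} + 16 \left(-20 + 16 - 32\right)\right) 4 = \left(-115 + \left(-36\right)^{2} + 16 \left(-36\right)\right) 4 = \left(-115 + 1296 - 576\right) 4 = 605 \cdot 4 = 2420$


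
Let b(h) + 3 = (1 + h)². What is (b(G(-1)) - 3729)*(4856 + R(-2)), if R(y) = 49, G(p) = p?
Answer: -18305460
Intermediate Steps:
b(h) = -3 + (1 + h)²
(b(G(-1)) - 3729)*(4856 + R(-2)) = ((-3 + (1 - 1)²) - 3729)*(4856 + 49) = ((-3 + 0²) - 3729)*4905 = ((-3 + 0) - 3729)*4905 = (-3 - 3729)*4905 = -3732*4905 = -18305460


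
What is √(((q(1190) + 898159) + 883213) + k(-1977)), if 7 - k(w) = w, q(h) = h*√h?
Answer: √(1783356 + 1190*√1190) ≈ 1350.7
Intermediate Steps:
q(h) = h^(3/2)
k(w) = 7 - w
√(((q(1190) + 898159) + 883213) + k(-1977)) = √(((1190^(3/2) + 898159) + 883213) + (7 - 1*(-1977))) = √(((1190*√1190 + 898159) + 883213) + (7 + 1977)) = √(((898159 + 1190*√1190) + 883213) + 1984) = √((1781372 + 1190*√1190) + 1984) = √(1783356 + 1190*√1190)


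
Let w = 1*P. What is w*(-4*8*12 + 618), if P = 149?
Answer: 34866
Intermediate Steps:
w = 149 (w = 1*149 = 149)
w*(-4*8*12 + 618) = 149*(-4*8*12 + 618) = 149*(-32*12 + 618) = 149*(-384 + 618) = 149*234 = 34866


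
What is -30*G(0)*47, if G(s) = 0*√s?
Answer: 0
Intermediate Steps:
G(s) = 0
-30*G(0)*47 = -30*0*47 = 0*47 = 0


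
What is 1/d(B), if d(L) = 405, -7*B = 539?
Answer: 1/405 ≈ 0.0024691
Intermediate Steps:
B = -77 (B = -1/7*539 = -77)
1/d(B) = 1/405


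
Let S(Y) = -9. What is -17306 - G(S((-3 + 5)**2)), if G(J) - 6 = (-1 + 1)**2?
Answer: -17312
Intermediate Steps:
G(J) = 6 (G(J) = 6 + (-1 + 1)**2 = 6 + 0**2 = 6 + 0 = 6)
-17306 - G(S((-3 + 5)**2)) = -17306 - 1*6 = -17306 - 6 = -17312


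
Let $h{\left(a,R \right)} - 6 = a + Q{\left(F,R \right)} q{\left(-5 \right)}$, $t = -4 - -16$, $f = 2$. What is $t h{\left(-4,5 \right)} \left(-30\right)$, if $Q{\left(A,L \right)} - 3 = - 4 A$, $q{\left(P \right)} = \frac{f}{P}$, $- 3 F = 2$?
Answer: $96$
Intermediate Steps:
$F = - \frac{2}{3}$ ($F = \left(- \frac{1}{3}\right) 2 = - \frac{2}{3} \approx -0.66667$)
$q{\left(P \right)} = \frac{2}{P}$
$Q{\left(A,L \right)} = 3 - 4 A$
$t = 12$ ($t = -4 + 16 = 12$)
$h{\left(a,R \right)} = \frac{56}{15} + a$ ($h{\left(a,R \right)} = 6 + \left(a + \left(3 - - \frac{8}{3}\right) \frac{2}{-5}\right) = 6 + \left(a + \left(3 + \frac{8}{3}\right) 2 \left(- \frac{1}{5}\right)\right) = 6 + \left(a + \frac{17}{3} \left(- \frac{2}{5}\right)\right) = 6 + \left(a - \frac{34}{15}\right) = 6 + \left(- \frac{34}{15} + a\right) = \frac{56}{15} + a$)
$t h{\left(-4,5 \right)} \left(-30\right) = 12 \left(\frac{56}{15} - 4\right) \left(-30\right) = 12 \left(- \frac{4}{15}\right) \left(-30\right) = \left(- \frac{16}{5}\right) \left(-30\right) = 96$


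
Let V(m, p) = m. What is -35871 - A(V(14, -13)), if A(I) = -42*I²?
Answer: -27639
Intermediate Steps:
-35871 - A(V(14, -13)) = -35871 - (-42)*14² = -35871 - (-42)*196 = -35871 - 1*(-8232) = -35871 + 8232 = -27639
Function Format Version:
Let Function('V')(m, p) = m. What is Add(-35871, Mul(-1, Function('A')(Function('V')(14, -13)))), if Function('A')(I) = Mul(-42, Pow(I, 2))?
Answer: -27639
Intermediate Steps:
Add(-35871, Mul(-1, Function('A')(Function('V')(14, -13)))) = Add(-35871, Mul(-1, Mul(-42, Pow(14, 2)))) = Add(-35871, Mul(-1, Mul(-42, 196))) = Add(-35871, Mul(-1, -8232)) = Add(-35871, 8232) = -27639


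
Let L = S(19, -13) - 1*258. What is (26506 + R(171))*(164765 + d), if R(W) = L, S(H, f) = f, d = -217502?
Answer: -1383555195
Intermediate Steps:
L = -271 (L = -13 - 1*258 = -13 - 258 = -271)
R(W) = -271
(26506 + R(171))*(164765 + d) = (26506 - 271)*(164765 - 217502) = 26235*(-52737) = -1383555195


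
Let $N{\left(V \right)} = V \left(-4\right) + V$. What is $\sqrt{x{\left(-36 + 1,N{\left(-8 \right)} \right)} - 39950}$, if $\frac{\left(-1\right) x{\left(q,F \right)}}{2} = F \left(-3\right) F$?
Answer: $i \sqrt{36494} \approx 191.03 i$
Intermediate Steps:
$N{\left(V \right)} = - 3 V$ ($N{\left(V \right)} = - 4 V + V = - 3 V$)
$x{\left(q,F \right)} = 6 F^{2}$ ($x{\left(q,F \right)} = - 2 F \left(-3\right) F = - 2 - 3 F F = - 2 \left(- 3 F^{2}\right) = 6 F^{2}$)
$\sqrt{x{\left(-36 + 1,N{\left(-8 \right)} \right)} - 39950} = \sqrt{6 \left(\left(-3\right) \left(-8\right)\right)^{2} - 39950} = \sqrt{6 \cdot 24^{2} - 39950} = \sqrt{6 \cdot 576 - 39950} = \sqrt{3456 - 39950} = \sqrt{-36494} = i \sqrt{36494}$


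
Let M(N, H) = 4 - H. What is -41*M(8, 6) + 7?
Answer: 89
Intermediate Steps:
-41*M(8, 6) + 7 = -41*(4 - 1*6) + 7 = -41*(4 - 6) + 7 = -41*(-2) + 7 = 82 + 7 = 89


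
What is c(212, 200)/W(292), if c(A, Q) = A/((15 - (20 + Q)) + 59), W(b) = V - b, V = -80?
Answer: 53/13578 ≈ 0.0039034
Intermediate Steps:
W(b) = -80 - b
c(A, Q) = A/(54 - Q) (c(A, Q) = A/((15 + (-20 - Q)) + 59) = A/((-5 - Q) + 59) = A/(54 - Q))
c(212, 200)/W(292) = (-1*212/(-54 + 200))/(-80 - 1*292) = (-1*212/146)/(-80 - 292) = -1*212*1/146/(-372) = -106/73*(-1/372) = 53/13578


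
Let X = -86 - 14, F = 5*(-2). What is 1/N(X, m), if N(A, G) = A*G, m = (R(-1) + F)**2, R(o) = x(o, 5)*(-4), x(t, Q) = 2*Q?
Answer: -1/250000 ≈ -4.0000e-6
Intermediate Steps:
F = -10
R(o) = -40 (R(o) = (2*5)*(-4) = 10*(-4) = -40)
m = 2500 (m = (-40 - 10)**2 = (-50)**2 = 2500)
X = -100
1/N(X, m) = 1/(-100*2500) = 1/(-250000) = -1/250000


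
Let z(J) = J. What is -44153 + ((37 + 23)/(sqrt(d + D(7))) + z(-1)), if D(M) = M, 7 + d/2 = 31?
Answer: -44154 + 12*sqrt(55)/11 ≈ -44146.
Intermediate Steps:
d = 48 (d = -14 + 2*31 = -14 + 62 = 48)
-44153 + ((37 + 23)/(sqrt(d + D(7))) + z(-1)) = -44153 + ((37 + 23)/(sqrt(48 + 7)) - 1) = -44153 + (60/(sqrt(55)) - 1) = -44153 + (60*(sqrt(55)/55) - 1) = -44153 + (12*sqrt(55)/11 - 1) = -44153 + (-1 + 12*sqrt(55)/11) = -44154 + 12*sqrt(55)/11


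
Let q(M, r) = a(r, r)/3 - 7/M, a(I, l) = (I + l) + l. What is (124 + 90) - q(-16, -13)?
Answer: 3625/16 ≈ 226.56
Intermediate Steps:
a(I, l) = I + 2*l
q(M, r) = r - 7/M (q(M, r) = (r + 2*r)/3 - 7/M = (3*r)*(⅓) - 7/M = r - 7/M)
(124 + 90) - q(-16, -13) = (124 + 90) - (-13 - 7/(-16)) = 214 - (-13 - 7*(-1/16)) = 214 - (-13 + 7/16) = 214 - 1*(-201/16) = 214 + 201/16 = 3625/16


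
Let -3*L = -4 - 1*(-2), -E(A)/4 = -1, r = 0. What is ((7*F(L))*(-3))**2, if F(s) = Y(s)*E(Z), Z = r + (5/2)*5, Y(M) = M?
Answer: 3136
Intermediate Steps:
Z = 25/2 (Z = 0 + (5/2)*5 = 0 + 25/2 = 25/2 ≈ 12.500)
E(A) = 4 (E(A) = -4*(-1) = 4)
L = 2/3 (L = -(-4 - 1*(-2))/3 = -(-4 + 2)/3 = -1/3*(-2) = 2/3 ≈ 0.66667)
F(s) = 4*s (F(s) = s*4 = 4*s)
((7*F(L))*(-3))**2 = ((7*(4*(2/3)))*(-3))**2 = ((7*(8/3))*(-3))**2 = ((56/3)*(-3))**2 = (-56)**2 = 3136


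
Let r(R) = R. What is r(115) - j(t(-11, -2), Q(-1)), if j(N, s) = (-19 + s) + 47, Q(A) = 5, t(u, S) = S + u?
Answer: 82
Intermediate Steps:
j(N, s) = 28 + s
r(115) - j(t(-11, -2), Q(-1)) = 115 - (28 + 5) = 115 - 1*33 = 115 - 33 = 82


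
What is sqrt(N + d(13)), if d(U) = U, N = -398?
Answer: I*sqrt(385) ≈ 19.621*I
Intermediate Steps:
sqrt(N + d(13)) = sqrt(-398 + 13) = sqrt(-385) = I*sqrt(385)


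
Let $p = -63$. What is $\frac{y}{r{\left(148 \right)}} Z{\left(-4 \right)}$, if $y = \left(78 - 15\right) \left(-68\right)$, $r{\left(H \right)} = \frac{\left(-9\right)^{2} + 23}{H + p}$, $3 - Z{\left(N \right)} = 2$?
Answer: $- \frac{91035}{26} \approx -3501.3$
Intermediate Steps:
$Z{\left(N \right)} = 1$ ($Z{\left(N \right)} = 3 - 2 = 1$)
$r{\left(H \right)} = \frac{104}{-63 + H}$ ($r{\left(H \right)} = \frac{\left(-9\right)^{2} + 23}{H - 63} = \frac{81 + 23}{-63 + H} = \frac{104}{-63 + H}$)
$y = -4284$ ($y = 63 \left(-68\right) = -4284$)
$\frac{y}{r{\left(148 \right)}} Z{\left(-4 \right)} = - \frac{4284}{104 \frac{1}{-63 + 148}} \cdot 1 = - \frac{4284}{104 \cdot \frac{1}{85}} \cdot 1 = - \frac{4284}{\frac{104}{85}} \cdot 1 = \left(-4284\right) \frac{85}{104} \cdot 1 = \left(- \frac{91035}{26}\right) 1 = - \frac{91035}{26}$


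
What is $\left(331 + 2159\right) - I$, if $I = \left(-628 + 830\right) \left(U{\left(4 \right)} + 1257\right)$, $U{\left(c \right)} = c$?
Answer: $-252232$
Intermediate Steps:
$I = 254722$ ($I = \left(-628 + 830\right) \left(4 + 1257\right) = 202 \cdot 1261 = 254722$)
$\left(331 + 2159\right) - I = \left(331 + 2159\right) - 254722 = 2490 - 254722 = -252232$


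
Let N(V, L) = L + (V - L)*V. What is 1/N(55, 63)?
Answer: -1/377 ≈ -0.0026525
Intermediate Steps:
N(V, L) = L + V*(V - L)
1/N(55, 63) = 1/(63 + 55**2 - 1*63*55) = 1/(63 + 3025 - 3465) = 1/(-377) = -1/377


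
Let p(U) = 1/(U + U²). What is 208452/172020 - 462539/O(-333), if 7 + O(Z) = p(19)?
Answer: 2519634884189/38116765 ≈ 66103.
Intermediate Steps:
O(Z) = -2659/380 (O(Z) = -7 + 1/(19*(1 + 19)) = -7 + (1/19)/20 = -7 + (1/19)*(1/20) = -7 + 1/380 = -2659/380)
208452/172020 - 462539/O(-333) = 208452/172020 - 462539/(-2659/380) = 208452*(1/172020) - 462539*(-380/2659) = 17371/14335 + 175764820/2659 = 2519634884189/38116765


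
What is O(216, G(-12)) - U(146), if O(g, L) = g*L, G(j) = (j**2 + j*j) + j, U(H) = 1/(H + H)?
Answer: 17407871/292 ≈ 59616.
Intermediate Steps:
U(H) = 1/(2*H)
G(j) = j + 2*j**2 (G(j) = (j**2 + j**2) + j = 2*j**2 + j = j + 2*j**2)
O(g, L) = L*g
O(216, G(-12)) - U(146) = -12*(1 + 2*(-12))*216 - 1/(2*146) = -12*(1 - 24)*216 - 1/(2*146) = -12*(-23)*216 - 1*1/292 = 276*216 - 1/292 = 59616 - 1/292 = 17407871/292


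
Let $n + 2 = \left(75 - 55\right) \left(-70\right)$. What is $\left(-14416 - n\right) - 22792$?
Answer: $-35806$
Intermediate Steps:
$n = -1402$ ($n = -2 + \left(75 - 55\right) \left(-70\right) = -2 + 20 \left(-70\right) = -2 - 1400 = -1402$)
$\left(-14416 - n\right) - 22792 = \left(-14416 - -1402\right) - 22792 = \left(-14416 + 1402\right) - 22792 = -13014 - 22792 = -35806$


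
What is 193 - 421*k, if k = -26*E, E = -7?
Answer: -76429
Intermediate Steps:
k = 182 (k = -26*(-7) = 182)
193 - 421*k = 193 - 421*182 = 193 - 76622 = -76429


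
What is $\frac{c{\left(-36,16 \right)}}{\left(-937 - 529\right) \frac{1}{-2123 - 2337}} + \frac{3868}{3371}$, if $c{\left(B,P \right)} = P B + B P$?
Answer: $- \frac{8657128916}{2470943} \approx -3503.6$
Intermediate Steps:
$c{\left(B,P \right)} = 2 B P$ ($c{\left(B,P \right)} = B P + B P = 2 B P$)
$\frac{c{\left(-36,16 \right)}}{\left(-937 - 529\right) \frac{1}{-2123 - 2337}} + \frac{3868}{3371} = \frac{2 \left(-36\right) 16}{\left(-937 - 529\right) \frac{1}{-2123 - 2337}} + \frac{3868}{3371} = - \frac{1152}{\left(-1466\right) \frac{1}{-4460}} + 3868 \cdot \frac{1}{3371} = - \frac{1152}{\left(-1466\right) \left(- \frac{1}{4460}\right)} + \frac{3868}{3371} = - \frac{1152}{\frac{733}{2230}} + \frac{3868}{3371} = \left(-1152\right) \frac{2230}{733} + \frac{3868}{3371} = - \frac{2568960}{733} + \frac{3868}{3371} = - \frac{8657128916}{2470943}$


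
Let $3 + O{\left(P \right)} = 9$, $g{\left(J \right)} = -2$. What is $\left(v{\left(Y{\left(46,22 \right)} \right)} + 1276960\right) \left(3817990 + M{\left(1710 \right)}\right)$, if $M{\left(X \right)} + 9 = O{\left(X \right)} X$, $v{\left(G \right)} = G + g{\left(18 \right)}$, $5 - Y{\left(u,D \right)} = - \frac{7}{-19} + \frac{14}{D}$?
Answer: $\frac{1021700317494737}{209} \approx 4.8885 \cdot 10^{12}$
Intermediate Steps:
$Y{\left(u,D \right)} = \frac{88}{19} - \frac{14}{D}$ ($Y{\left(u,D \right)} = 5 - \left(- \frac{7}{-19} + \frac{14}{D}\right) = 5 - \left(\left(-7\right) \left(- \frac{1}{19}\right) + \frac{14}{D}\right) = 5 - \left(\frac{7}{19} + \frac{14}{D}\right) = \frac{88}{19} - \frac{14}{D}$)
$O{\left(P \right)} = 6$ ($O{\left(P \right)} = -3 + 9 = 6$)
$v{\left(G \right)} = -2 + G$ ($v{\left(G \right)} = G - 2 = -2 + G$)
$M{\left(X \right)} = -9 + 6 X$
$\left(v{\left(Y{\left(46,22 \right)} \right)} + 1276960\right) \left(3817990 + M{\left(1710 \right)}\right) = \left(\left(-2 + \left(\frac{88}{19} - \frac{14}{22}\right)\right) + 1276960\right) \left(3817990 + \left(-9 + 6 \cdot 1710\right)\right) = \left(\left(-2 + \left(\frac{88}{19} - \frac{7}{11}\right)\right) + 1276960\right) \left(3817990 + \left(-9 + 10260\right)\right) = \left(\left(-2 + \left(\frac{88}{19} - \frac{7}{11}\right)\right) + 1276960\right) \left(3817990 + 10251\right) = \left(\left(-2 + \frac{835}{209}\right) + 1276960\right) 3828241 = \left(\frac{417}{209} + 1276960\right) 3828241 = \frac{266885057}{209} \cdot 3828241 = \frac{1021700317494737}{209}$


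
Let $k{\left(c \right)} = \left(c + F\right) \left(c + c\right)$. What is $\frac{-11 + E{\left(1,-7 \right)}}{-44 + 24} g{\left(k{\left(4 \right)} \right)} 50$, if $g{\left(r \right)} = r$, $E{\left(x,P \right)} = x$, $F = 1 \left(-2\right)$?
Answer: $400$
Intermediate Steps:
$F = -2$
$k{\left(c \right)} = 2 c \left(-2 + c\right)$ ($k{\left(c \right)} = \left(c - 2\right) \left(c + c\right) = \left(-2 + c\right) 2 c = 2 c \left(-2 + c\right)$)
$\frac{-11 + E{\left(1,-7 \right)}}{-44 + 24} g{\left(k{\left(4 \right)} \right)} 50 = \frac{-11 + 1}{-44 + 24} \cdot 2 \cdot 4 \left(-2 + 4\right) 50 = - \frac{10}{-20} \cdot 2 \cdot 4 \cdot 2 \cdot 50 = \left(-10\right) \left(- \frac{1}{20}\right) 16 \cdot 50 = \frac{1}{2} \cdot 16 \cdot 50 = 8 \cdot 50 = 400$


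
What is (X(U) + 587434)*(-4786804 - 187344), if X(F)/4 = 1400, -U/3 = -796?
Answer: -2949838885032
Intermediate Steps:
U = 2388 (U = -3*(-796) = 2388)
X(F) = 5600 (X(F) = 4*1400 = 5600)
(X(U) + 587434)*(-4786804 - 187344) = (5600 + 587434)*(-4786804 - 187344) = 593034*(-4974148) = -2949838885032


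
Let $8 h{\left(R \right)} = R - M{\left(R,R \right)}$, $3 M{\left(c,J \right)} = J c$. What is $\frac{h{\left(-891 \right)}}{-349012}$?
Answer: $\frac{132759}{1396048} \approx 0.095096$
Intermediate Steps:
$M{\left(c,J \right)} = \frac{J c}{3}$
$h{\left(R \right)} = - \frac{R^{2}}{24} + \frac{R}{8}$ ($h{\left(R \right)} = \frac{R - \frac{R R}{3}}{8} = \frac{R - \frac{R^{2}}{3}}{8} = - \frac{R^{2}}{24} + \frac{R}{8}$)
$\frac{h{\left(-891 \right)}}{-349012} = \frac{\frac{1}{24} \left(-891\right) \left(3 - -891\right)}{-349012} = \frac{1}{24} \left(-891\right) \left(3 + 891\right) \left(- \frac{1}{349012}\right) = \frac{1}{24} \left(-891\right) 894 \left(- \frac{1}{349012}\right) = \left(- \frac{132759}{4}\right) \left(- \frac{1}{349012}\right) = \frac{132759}{1396048}$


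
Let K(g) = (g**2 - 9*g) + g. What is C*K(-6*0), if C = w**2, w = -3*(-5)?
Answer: 0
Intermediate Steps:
K(g) = g**2 - 8*g
w = 15
C = 225 (C = 15**2 = 225)
C*K(-6*0) = 225*((-6*0)*(-8 - 6*0)) = 225*((-2*0)*(-8 - 2*0)) = 225*(0*(-8 + 0)) = 225*(0*(-8)) = 225*0 = 0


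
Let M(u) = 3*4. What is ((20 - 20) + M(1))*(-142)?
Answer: -1704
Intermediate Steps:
M(u) = 12
((20 - 20) + M(1))*(-142) = ((20 - 20) + 12)*(-142) = (0 + 12)*(-142) = 12*(-142) = -1704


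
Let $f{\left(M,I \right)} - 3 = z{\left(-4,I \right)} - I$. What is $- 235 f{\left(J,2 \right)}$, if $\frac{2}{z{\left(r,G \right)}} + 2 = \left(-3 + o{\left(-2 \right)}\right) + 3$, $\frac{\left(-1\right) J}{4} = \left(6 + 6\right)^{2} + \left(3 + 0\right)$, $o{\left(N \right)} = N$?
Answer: $- \frac{235}{2} \approx -117.5$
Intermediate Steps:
$J = -588$ ($J = - 4 \left(\left(6 + 6\right)^{2} + \left(3 + 0\right)\right) = - 4 \left(12^{2} + 3\right) = - 4 \left(144 + 3\right) = \left(-4\right) 147 = -588$)
$z{\left(r,G \right)} = - \frac{1}{2}$ ($z{\left(r,G \right)} = \frac{2}{-2 + \left(\left(-3 - 2\right) + 3\right)} = \frac{2}{-2 + \left(-5 + 3\right)} = \frac{2}{-2 - 2} = \frac{2}{-4} = 2 \left(- \frac{1}{4}\right) = - \frac{1}{2}$)
$f{\left(M,I \right)} = \frac{5}{2} - I$ ($f{\left(M,I \right)} = 3 - \left(\frac{1}{2} + I\right) = \frac{5}{2} - I$)
$- 235 f{\left(J,2 \right)} = - 235 \left(\frac{5}{2} - 2\right) = \left(-235\right) \frac{1}{2} = - \frac{235}{2}$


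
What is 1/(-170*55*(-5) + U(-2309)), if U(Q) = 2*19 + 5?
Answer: 1/46793 ≈ 2.1371e-5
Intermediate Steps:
U(Q) = 43 (U(Q) = 38 + 5 = 43)
1/(-170*55*(-5) + U(-2309)) = 1/(-170*55*(-5) + 43) = 1/(-9350*(-5) + 43) = 1/(46750 + 43) = 1/46793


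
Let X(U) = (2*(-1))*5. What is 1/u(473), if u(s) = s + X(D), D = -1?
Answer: 1/463 ≈ 0.0021598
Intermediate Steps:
X(U) = -10 (X(U) = -2*5 = -10)
u(s) = -10 + s (u(s) = s - 10 = -10 + s)
1/u(473) = 1/(-10 + 473) = 1/463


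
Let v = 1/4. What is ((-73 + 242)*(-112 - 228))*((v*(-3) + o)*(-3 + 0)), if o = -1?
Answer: -301665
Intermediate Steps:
v = ¼ ≈ 0.25000
((-73 + 242)*(-112 - 228))*((v*(-3) + o)*(-3 + 0)) = ((-73 + 242)*(-112 - 228))*(((¼)*(-3) - 1)*(-3 + 0)) = (169*(-340))*((-¾ - 1)*(-3)) = -(-100555)*(-3) = -57460*21/4 = -301665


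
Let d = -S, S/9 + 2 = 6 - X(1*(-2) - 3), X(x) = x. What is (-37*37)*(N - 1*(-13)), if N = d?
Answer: 93092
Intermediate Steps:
S = 81 (S = -18 + 9*(6 - (1*(-2) - 3)) = -18 + 9*(6 - (-2 - 3)) = -18 + 9*(6 - 1*(-5)) = -18 + 9*(6 + 5) = -18 + 9*11 = -18 + 99 = 81)
d = -81 (d = -1*81 = -81)
N = -81
(-37*37)*(N - 1*(-13)) = (-37*37)*(-81 - 1*(-13)) = -1369*(-81 + 13) = -1369*(-68) = 93092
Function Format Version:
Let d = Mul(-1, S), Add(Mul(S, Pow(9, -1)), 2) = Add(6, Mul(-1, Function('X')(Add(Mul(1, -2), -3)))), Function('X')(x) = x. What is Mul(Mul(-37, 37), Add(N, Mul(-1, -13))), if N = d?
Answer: 93092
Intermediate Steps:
S = 81 (S = Add(-18, Mul(9, Add(6, Mul(-1, Add(Mul(1, -2), -3))))) = Add(-18, Mul(9, Add(6, Mul(-1, Add(-2, -3))))) = Add(-18, Mul(9, Add(6, Mul(-1, -5)))) = Add(-18, Mul(9, Add(6, 5))) = Add(-18, Mul(9, 11)) = Add(-18, 99) = 81)
d = -81 (d = Mul(-1, 81) = -81)
N = -81
Mul(Mul(-37, 37), Add(N, Mul(-1, -13))) = Mul(Mul(-37, 37), Add(-81, Mul(-1, -13))) = Mul(-1369, Add(-81, 13)) = Mul(-1369, -68) = 93092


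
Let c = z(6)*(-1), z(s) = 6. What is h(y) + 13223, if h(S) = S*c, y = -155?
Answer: 14153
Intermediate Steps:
c = -6 (c = 6*(-1) = -6)
h(S) = -6*S (h(S) = S*(-6) = -6*S)
h(y) + 13223 = -6*(-155) + 13223 = 930 + 13223 = 14153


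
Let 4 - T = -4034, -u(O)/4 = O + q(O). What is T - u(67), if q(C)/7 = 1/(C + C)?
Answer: 288516/67 ≈ 4306.2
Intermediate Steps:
q(C) = 7/(2*C) (q(C) = 7/(C + C) = 7/((2*C)) = 7*(1/(2*C)) = 7/(2*C))
u(O) = -14/O - 4*O (u(O) = -4*(O + 7/(2*O)) = -14/O - 4*O)
T = 4038 (T = 4 - 1*(-4034) = 4 + 4034 = 4038)
T - u(67) = 4038 - (-14/67 - 4*67) = 4038 - (-14*1/67 - 268) = 4038 - (-14/67 - 268) = 4038 - 1*(-17970/67) = 4038 + 17970/67 = 288516/67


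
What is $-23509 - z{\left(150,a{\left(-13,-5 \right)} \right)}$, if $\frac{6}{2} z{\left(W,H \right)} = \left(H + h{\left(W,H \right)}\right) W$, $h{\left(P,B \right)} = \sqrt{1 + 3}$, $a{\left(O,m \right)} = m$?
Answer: $-23359$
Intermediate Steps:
$h{\left(P,B \right)} = 2$ ($h{\left(P,B \right)} = \sqrt{4} = 2$)
$z{\left(W,H \right)} = \frac{W \left(2 + H\right)}{3}$ ($z{\left(W,H \right)} = \frac{\left(H + 2\right) W}{3} = \frac{\left(2 + H\right) W}{3} = \frac{W \left(2 + H\right)}{3}$)
$-23509 - z{\left(150,a{\left(-13,-5 \right)} \right)} = -23509 - \frac{1}{3} \cdot 150 \left(2 - 5\right) = -23509 - \frac{1}{3} \cdot 150 \left(-3\right) = -23509 - -150 = -23509 + 150 = -23359$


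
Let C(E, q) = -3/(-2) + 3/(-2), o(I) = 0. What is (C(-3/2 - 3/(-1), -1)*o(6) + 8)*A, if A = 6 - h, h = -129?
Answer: 1080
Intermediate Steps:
C(E, q) = 0 (C(E, q) = -3*(-½) + 3*(-½) = 3/2 - 3/2 = 0)
A = 135 (A = 6 - 1*(-129) = 6 + 129 = 135)
(C(-3/2 - 3/(-1), -1)*o(6) + 8)*A = (0*0 + 8)*135 = (0 + 8)*135 = 8*135 = 1080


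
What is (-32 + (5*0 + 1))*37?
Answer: -1147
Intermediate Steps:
(-32 + (5*0 + 1))*37 = (-32 + (0 + 1))*37 = (-32 + 1)*37 = -31*37 = -1147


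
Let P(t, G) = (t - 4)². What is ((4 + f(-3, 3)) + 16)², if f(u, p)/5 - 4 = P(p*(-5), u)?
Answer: 3404025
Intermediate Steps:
P(t, G) = (-4 + t)²
f(u, p) = 20 + 5*(-4 - 5*p)² (f(u, p) = 20 + 5*(-4 + p*(-5))² = 20 + 5*(-4 - 5*p)²)
((4 + f(-3, 3)) + 16)² = ((4 + (20 + 5*(4 + 5*3)²)) + 16)² = ((4 + (20 + 5*(4 + 15)²)) + 16)² = ((4 + (20 + 5*19²)) + 16)² = ((4 + (20 + 5*361)) + 16)² = ((4 + (20 + 1805)) + 16)² = ((4 + 1825) + 16)² = (1829 + 16)² = 1845² = 3404025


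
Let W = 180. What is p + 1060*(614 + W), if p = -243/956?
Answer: 804607597/956 ≈ 8.4164e+5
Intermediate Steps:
p = -243/956 (p = -243*1/956 = -243/956 ≈ -0.25418)
p + 1060*(614 + W) = -243/956 + 1060*(614 + 180) = -243/956 + 1060*794 = -243/956 + 841640 = 804607597/956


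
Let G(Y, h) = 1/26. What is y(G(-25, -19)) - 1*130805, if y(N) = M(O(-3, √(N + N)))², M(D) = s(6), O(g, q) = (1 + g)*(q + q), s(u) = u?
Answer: -130769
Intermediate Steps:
O(g, q) = 2*q*(1 + g) (O(g, q) = (1 + g)*(2*q) = 2*q*(1 + g))
M(D) = 6
G(Y, h) = 1/26
y(N) = 36 (y(N) = 6² = 36)
y(G(-25, -19)) - 1*130805 = 36 - 1*130805 = 36 - 130805 = -130769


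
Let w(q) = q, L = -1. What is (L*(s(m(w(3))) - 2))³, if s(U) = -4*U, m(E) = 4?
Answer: 5832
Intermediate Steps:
(L*(s(m(w(3))) - 2))³ = (-(-4*4 - 2))³ = (-(-16 - 2))³ = (-1*(-18))³ = 18³ = 5832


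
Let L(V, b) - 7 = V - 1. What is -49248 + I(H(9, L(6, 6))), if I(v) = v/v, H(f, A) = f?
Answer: -49247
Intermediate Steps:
L(V, b) = 6 + V (L(V, b) = 7 + (V - 1) = 7 + (-1 + V) = 6 + V)
I(v) = 1
-49248 + I(H(9, L(6, 6))) = -49248 + 1 = -49247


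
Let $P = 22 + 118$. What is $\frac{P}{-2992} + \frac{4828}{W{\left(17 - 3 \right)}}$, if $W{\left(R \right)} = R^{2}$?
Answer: $\frac{901121}{36652} \approx 24.586$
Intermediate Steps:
$P = 140$
$\frac{P}{-2992} + \frac{4828}{W{\left(17 - 3 \right)}} = \frac{140}{-2992} + \frac{4828}{\left(17 - 3\right)^{2}} = 140 \left(- \frac{1}{2992}\right) + \frac{4828}{14^{2}} = - \frac{35}{748} + \frac{4828}{196} = - \frac{35}{748} + 4828 \cdot \frac{1}{196} = - \frac{35}{748} + \frac{1207}{49} = \frac{901121}{36652}$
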